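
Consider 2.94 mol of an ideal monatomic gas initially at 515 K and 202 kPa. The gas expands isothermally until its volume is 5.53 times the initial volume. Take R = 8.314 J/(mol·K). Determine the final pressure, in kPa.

36.5 kPa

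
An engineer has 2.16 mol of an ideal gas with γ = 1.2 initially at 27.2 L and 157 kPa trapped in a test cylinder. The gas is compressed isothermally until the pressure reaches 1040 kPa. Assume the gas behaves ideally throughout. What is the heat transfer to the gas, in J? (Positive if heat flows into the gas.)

T₁ = P₁V₁/(nR) = 157×27.2/(2.16×8.314) = 238 K.
Isothermal: T stays 238 K; PV = const ⇒ V₂ = 4.11 L, P₂ = 1040 kPa.
ΔU = 0 (ideal gas, T constant).
W = nRT ln(V₂/V₁) = 2.16×8.314×238×ln(0.151) = -8070 J.
Q = ΔU + W = -8070 J.

-8070 J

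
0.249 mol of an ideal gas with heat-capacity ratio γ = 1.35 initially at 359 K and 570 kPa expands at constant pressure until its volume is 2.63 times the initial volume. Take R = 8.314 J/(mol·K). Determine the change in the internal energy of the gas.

3460 J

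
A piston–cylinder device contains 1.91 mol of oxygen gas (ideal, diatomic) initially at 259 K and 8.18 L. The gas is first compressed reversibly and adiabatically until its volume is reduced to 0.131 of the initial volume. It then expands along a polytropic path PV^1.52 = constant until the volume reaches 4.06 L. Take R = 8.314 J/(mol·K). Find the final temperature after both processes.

P₁ = nRT₁/V₁ = 1.91×8.314×259/8.18 = 503 kPa.
Step 1 — Adiabatic: TV^(γ−1) = const ⇒ T₂ = 259×(7.63)^0.400 = 584 K; PV^γ = const ⇒ P₂ = 8650 kPa.
ΔU = nCvΔT = 1.91×20.8×(584−259) = 12900 J.
Q = 0 for an adiabatic process, so W = −ΔU = -12900 J.
State after step 1: P = 8650 kPa, V = 1.07 L, T = 584 K.
Step 2 — Polytropic n=1.52: T₂ = T₁(V₁/V₂)^(n−1) = 584×(0.264)^0.52 = 292 K; P₂ = P₁(V₁/V₂)^n = 1140 kPa.
W = (P₁V₁−P₂V₂)/(n−1) = (8650×1.07−1140×4.06)/0.52 = 8910 J.
ΔU = nCvΔT = 1.91×20.8×(292−584) = -11600 J.
Q = ΔU + W = -2670 J.
Net over both steps: W = -3990 J, Q = -2670 J, ΔU = 1320 J.

292 K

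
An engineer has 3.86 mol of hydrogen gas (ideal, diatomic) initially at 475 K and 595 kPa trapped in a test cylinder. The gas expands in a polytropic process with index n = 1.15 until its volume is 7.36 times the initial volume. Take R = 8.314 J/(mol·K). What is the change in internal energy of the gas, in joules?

-9860 J

V₁ = nRT₁/P₁ = 3.86×8.314×475/595 = 25.6 L.
Polytropic n=1.15: T₂ = T₁(V₁/V₂)^(n−1) = 475×(0.136)^0.15 = 352 K; P₂ = P₁(V₁/V₂)^n = 59.9 kPa.
For an ideal gas ΔU = nCvΔT with Cv = (5/2)R = 20.8 J/(mol·K).
ΔU = 3.86×20.8×(352−475) = -9860 J.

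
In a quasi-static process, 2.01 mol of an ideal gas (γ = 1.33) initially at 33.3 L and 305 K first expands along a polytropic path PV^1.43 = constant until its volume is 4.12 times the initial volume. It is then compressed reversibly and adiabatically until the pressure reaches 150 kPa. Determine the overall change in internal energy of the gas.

-1630 J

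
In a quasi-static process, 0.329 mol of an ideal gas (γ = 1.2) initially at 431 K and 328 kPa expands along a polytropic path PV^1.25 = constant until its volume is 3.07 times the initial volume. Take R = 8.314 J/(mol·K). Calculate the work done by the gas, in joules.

1150 J

V₁ = nRT₁/P₁ = 0.329×8.314×431/328 = 3.59 L.
Polytropic n=1.25: T₂ = T₁(V₁/V₂)^(n−1) = 431×(0.326)^0.25 = 326 K; P₂ = P₁(V₁/V₂)^n = 80.7 kPa.
W = (P₁V₁−P₂V₂)/(n−1) = (328×3.59−80.7×11.0)/0.25 = 1150 J.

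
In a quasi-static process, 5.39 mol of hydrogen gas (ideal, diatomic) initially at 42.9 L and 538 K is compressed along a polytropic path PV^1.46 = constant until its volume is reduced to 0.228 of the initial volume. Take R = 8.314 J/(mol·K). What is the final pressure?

P₁ = nRT₁/V₁ = 5.39×8.314×538/42.9 = 562 kPa.
Polytropic n=1.46: T₂ = T₁(V₁/V₂)^(n−1) = 538×(4.39)^0.46 = 1060 K; P₂ = P₁(V₁/V₂)^n = 4870 kPa.

4870 kPa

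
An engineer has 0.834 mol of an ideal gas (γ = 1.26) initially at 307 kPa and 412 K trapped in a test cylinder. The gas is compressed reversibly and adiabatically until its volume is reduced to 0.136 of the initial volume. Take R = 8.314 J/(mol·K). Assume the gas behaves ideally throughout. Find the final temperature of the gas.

692 K

V₁ = nRT₁/P₁ = 0.834×8.314×412/307 = 9.31 L.
Adiabatic: TV^(γ−1) = const ⇒ T₂ = 412×(7.35)^0.260 = 692 K; PV^γ = const ⇒ P₂ = 3790 kPa.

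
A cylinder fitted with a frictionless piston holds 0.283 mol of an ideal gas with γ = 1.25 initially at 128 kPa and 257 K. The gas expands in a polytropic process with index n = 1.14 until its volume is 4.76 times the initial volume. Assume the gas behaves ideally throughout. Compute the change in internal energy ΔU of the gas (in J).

V₁ = nRT₁/P₁ = 0.283×8.314×257/128 = 4.72 L.
Polytropic n=1.14: T₂ = T₁(V₁/V₂)^(n−1) = 257×(0.210)^0.14 = 207 K; P₂ = P₁(V₁/V₂)^n = 21.6 kPa.
For an ideal gas ΔU = nCvΔT with Cv = R/(γ−1) = 33.3 J/(mol·K).
ΔU = 0.283×33.3×(207−257) = -475 J.

-475 J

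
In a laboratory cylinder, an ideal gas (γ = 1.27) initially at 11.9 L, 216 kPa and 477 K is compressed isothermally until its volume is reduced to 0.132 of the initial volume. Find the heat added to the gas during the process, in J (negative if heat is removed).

n = P₁V₁/(RT₁) = 216×11.9/(8.314×477) = 0.648 mol.
Isothermal: T stays 477 K; PV = const ⇒ V₂ = 1.57 L, P₂ = 1640 kPa.
ΔU = 0 (ideal gas, T constant).
W = nRT ln(V₂/V₁) = 0.648×8.314×477×ln(0.132) = -5200 J.
Q = ΔU + W = -5200 J.

-5200 J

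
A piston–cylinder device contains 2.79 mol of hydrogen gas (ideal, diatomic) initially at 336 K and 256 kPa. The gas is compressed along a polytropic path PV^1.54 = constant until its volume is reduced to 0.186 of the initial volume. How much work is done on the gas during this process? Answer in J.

V₁ = nRT₁/P₁ = 2.79×8.314×336/256 = 30.4 L.
Polytropic n=1.54: T₂ = T₁(V₁/V₂)^(n−1) = 336×(5.38)^0.54 = 833 K; P₂ = P₁(V₁/V₂)^n = 3410 kPa.
W = (P₁V₁−P₂V₂)/(n−1) = (256×30.4−3410×5.66)/0.54 = -21400 J.
Work done on the gas = −W_by = 21400 J.

21400 J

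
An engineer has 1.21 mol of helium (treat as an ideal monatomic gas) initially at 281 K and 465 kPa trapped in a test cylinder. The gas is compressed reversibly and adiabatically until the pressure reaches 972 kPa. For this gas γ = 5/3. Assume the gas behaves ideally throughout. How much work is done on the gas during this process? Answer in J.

1450 J

V₁ = nRT₁/P₁ = 1.21×8.314×281/465 = 6.08 L.
Adiabatic: T₂/T₁ = (P₂/P₁)^((γ−1)/γ) ⇒ T₂ = 281×(2.09)^0.400 = 377 K; V₂ = 3.91 L.
ΔU = nCvΔT = 1.21×12.5×(377−281) = 1450 J.
Q = 0 for an adiabatic process, so W = −ΔU = -1450 J.
Work done on the gas = −W_by = 1450 J.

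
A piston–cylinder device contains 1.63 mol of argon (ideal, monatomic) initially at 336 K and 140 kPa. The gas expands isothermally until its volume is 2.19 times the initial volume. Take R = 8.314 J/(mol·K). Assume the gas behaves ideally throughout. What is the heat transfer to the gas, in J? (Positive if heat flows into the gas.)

3570 J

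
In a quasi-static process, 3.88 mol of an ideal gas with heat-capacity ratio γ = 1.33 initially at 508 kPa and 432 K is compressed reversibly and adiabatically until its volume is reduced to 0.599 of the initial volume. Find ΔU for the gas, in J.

7780 J

V₁ = nRT₁/P₁ = 3.88×8.314×432/508 = 27.4 L.
Adiabatic: TV^(γ−1) = const ⇒ T₂ = 432×(1.67)^0.330 = 512 K; PV^γ = const ⇒ P₂ = 1000 kPa.
For an ideal gas ΔU = nCvΔT with Cv = R/(γ−1) = 25.2 J/(mol·K).
ΔU = 3.88×25.2×(512−432) = 7780 J.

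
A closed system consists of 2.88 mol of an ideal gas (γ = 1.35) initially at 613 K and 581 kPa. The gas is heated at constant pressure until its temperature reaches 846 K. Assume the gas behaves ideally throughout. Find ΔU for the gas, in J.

V₁ = nRT₁/P₁ = 2.88×8.314×613/581 = 25.3 L.
Isobaric: P stays 581 kPa; V/T = const ⇒ T₂ = 846 K, V₂ = 34.9 L.
For an ideal gas ΔU = nCvΔT with Cv = R/(γ−1) = 23.8 J/(mol·K).
ΔU = 2.88×23.8×(846−613) = 15900 J.

15900 J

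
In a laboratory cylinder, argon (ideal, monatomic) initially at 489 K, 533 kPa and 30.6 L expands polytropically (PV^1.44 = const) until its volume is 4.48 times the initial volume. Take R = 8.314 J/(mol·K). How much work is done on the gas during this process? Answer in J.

-17900 J

n = P₁V₁/(RT₁) = 533×30.6/(8.314×489) = 4.01 mol.
Polytropic n=1.44: T₂ = T₁(V₁/V₂)^(n−1) = 489×(0.223)^0.44 = 253 K; P₂ = P₁(V₁/V₂)^n = 61.5 kPa.
W = (P₁V₁−P₂V₂)/(n−1) = (533×30.6−61.5×137)/0.44 = 17900 J.
Work done on the gas = −W_by = -17900 J.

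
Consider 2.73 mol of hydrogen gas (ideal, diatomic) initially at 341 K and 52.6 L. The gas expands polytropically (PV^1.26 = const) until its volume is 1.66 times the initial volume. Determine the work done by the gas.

3680 J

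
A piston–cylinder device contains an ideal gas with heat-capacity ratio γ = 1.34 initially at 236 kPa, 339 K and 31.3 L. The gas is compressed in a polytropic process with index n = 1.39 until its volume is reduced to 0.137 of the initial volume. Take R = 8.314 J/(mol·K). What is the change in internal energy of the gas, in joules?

n = P₁V₁/(RT₁) = 236×31.3/(8.314×339) = 2.62 mol.
Polytropic n=1.39: T₂ = T₁(V₁/V₂)^(n−1) = 339×(7.30)^0.39 = 736 K; P₂ = P₁(V₁/V₂)^n = 3740 kPa.
For an ideal gas ΔU = nCvΔT with Cv = R/(γ−1) = 24.5 J/(mol·K).
ΔU = 2.62×24.5×(736−339) = 25400 J.

25400 J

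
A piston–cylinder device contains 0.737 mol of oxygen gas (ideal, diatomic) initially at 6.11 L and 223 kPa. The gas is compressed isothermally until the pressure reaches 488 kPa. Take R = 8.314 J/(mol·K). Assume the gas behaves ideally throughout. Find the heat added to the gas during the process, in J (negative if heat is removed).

-1070 J

T₁ = P₁V₁/(nR) = 223×6.11/(0.737×8.314) = 222 K.
Isothermal: T stays 222 K; PV = const ⇒ V₂ = 2.79 L, P₂ = 488 kPa.
ΔU = 0 (ideal gas, T constant).
W = nRT ln(V₂/V₁) = 0.737×8.314×222×ln(0.457) = -1070 J.
Q = ΔU + W = -1070 J.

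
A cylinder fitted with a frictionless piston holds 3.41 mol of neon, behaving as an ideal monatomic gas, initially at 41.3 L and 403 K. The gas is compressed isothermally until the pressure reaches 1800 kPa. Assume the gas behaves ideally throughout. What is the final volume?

P₁ = nRT₁/V₁ = 3.41×8.314×403/41.3 = 277 kPa.
Isothermal: T stays 403 K; PV = const ⇒ V₂ = 6.35 L, P₂ = 1800 kPa.

6.35 L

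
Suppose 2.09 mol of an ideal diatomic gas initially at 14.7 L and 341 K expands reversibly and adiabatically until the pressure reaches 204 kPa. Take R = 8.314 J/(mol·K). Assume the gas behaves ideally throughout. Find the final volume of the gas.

P₁ = nRT₁/V₁ = 2.09×8.314×341/14.7 = 403 kPa.
Adiabatic: T₂/T₁ = (P₂/P₁)^((γ−1)/γ) ⇒ T₂ = 341×(0.506)^0.286 = 281 K; V₂ = 23.9 L.

23.9 L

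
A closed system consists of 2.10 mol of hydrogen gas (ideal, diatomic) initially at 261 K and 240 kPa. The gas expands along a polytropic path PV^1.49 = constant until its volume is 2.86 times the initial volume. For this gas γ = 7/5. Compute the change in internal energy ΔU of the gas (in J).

-4580 J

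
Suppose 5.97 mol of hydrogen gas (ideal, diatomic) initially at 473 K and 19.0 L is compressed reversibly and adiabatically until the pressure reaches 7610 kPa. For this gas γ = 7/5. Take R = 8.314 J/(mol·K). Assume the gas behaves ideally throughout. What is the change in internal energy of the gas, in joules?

40000 J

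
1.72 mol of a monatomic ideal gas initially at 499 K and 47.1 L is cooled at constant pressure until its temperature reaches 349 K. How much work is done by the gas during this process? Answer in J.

P₁ = nRT₁/V₁ = 1.72×8.314×499/47.1 = 152 kPa.
Isobaric: P stays 152 kPa; V/T = const ⇒ T₂ = 349 K, V₂ = 32.9 L.
W = PΔV = 152×(32.9−47.1) kPa·L = -2150 J.

-2150 J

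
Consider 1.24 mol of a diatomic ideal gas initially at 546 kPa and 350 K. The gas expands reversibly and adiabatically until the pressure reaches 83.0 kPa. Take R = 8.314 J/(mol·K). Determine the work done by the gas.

3750 J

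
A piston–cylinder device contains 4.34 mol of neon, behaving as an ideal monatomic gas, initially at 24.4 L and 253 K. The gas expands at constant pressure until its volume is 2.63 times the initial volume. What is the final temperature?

665 K

P₁ = nRT₁/V₁ = 4.34×8.314×253/24.4 = 374 kPa.
Isobaric: P stays 374 kPa; V/T = const ⇒ T₂ = 665 K, V₂ = 64.2 L.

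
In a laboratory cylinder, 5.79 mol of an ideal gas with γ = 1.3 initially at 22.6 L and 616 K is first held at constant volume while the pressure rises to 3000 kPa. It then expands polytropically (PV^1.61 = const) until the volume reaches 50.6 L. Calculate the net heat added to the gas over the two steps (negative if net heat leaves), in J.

82500 J

P₁ = nRT₁/V₁ = 5.79×8.314×616/22.6 = 1310 kPa.
Step 1 — Isochoric: V stays 22.6 L; P/T = const ⇒ T₂ = 1410 K, P₂ = 3000 kPa.
W = 0 (no volume change).
ΔU = nCvΔT = 5.79×27.7×(1410−616) = 127000 J.
Q = ΔU = 127000 J.
State after step 1: P = 3000 kPa, V = 22.6 L, T = 1410 K.
Step 2 — Polytropic n=1.61: T₂ = T₁(V₁/V₂)^(n−1) = 1410×(0.447)^0.61 = 861 K; P₂ = P₁(V₁/V₂)^n = 820 kPa.
W = (P₁V₁−P₂V₂)/(n−1) = (3000×22.6−820×50.6)/0.61 = 43200 J.
ΔU = nCvΔT = 5.79×27.7×(861−1410) = -87800 J.
Q = ΔU + W = -44600 J.
Net over both steps: W = 43200 J, Q = 82500 J, ΔU = 39400 J.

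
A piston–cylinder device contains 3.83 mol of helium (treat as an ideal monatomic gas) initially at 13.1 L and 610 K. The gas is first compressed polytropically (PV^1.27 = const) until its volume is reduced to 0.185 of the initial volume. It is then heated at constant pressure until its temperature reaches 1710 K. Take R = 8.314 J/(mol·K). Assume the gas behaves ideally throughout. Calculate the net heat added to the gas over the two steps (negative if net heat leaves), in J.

34800 J

P₁ = nRT₁/V₁ = 3.83×8.314×610/13.1 = 1480 kPa.
Step 1 — Polytropic n=1.27: T₂ = T₁(V₁/V₂)^(n−1) = 610×(5.41)^0.27 = 962 K; P₂ = P₁(V₁/V₂)^n = 12600 kPa.
W = (P₁V₁−P₂V₂)/(n−1) = (1480×13.1−12600×2.42)/0.27 = -41500 J.
ΔU = nCvΔT = 3.83×12.5×(962−610) = 16800 J.
Q = ΔU + W = -24700 J.
State after step 1: P = 12600 kPa, V = 2.42 L, T = 962 K.
Step 2 — Isobaric: P stays 12600 kPa; V/T = const ⇒ T₂ = 1710 K, V₂ = 4.31 L.
W = PΔV = 12600×(4.31−2.42) kPa·L = 23800 J.
ΔU = nCvΔT = 3.83×12.5×(1710−962) = 35700 J.
Q = ΔU + W = nCpΔT = 59500 J.
Net over both steps: W = -17700 J, Q = 34800 J, ΔU = 52500 J.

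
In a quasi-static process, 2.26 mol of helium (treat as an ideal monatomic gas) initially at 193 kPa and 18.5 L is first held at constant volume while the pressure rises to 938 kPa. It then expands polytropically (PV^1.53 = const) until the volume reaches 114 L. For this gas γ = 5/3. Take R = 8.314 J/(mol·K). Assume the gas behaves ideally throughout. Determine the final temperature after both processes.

352 K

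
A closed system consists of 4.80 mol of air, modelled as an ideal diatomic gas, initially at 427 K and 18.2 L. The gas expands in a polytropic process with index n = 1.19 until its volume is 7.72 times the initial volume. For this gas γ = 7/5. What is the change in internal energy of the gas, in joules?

-13700 J

P₁ = nRT₁/V₁ = 4.80×8.314×427/18.2 = 936 kPa.
Polytropic n=1.19: T₂ = T₁(V₁/V₂)^(n−1) = 427×(0.130)^0.19 = 290 K; P₂ = P₁(V₁/V₂)^n = 82.3 kPa.
For an ideal gas ΔU = nCvΔT with Cv = (5/2)R = 20.8 J/(mol·K).
ΔU = 4.80×20.8×(290−427) = -13700 J.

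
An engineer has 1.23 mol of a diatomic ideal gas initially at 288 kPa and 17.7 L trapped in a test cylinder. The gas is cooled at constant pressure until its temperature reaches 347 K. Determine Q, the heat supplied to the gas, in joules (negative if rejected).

-5420 J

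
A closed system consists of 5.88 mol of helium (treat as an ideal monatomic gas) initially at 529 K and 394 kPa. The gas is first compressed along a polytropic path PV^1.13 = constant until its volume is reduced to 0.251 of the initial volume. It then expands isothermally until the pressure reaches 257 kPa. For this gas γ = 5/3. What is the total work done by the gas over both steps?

V₁ = nRT₁/P₁ = 5.88×8.314×529/394 = 65.6 L.
Step 1 — Polytropic n=1.13: T₂ = T₁(V₁/V₂)^(n−1) = 529×(3.98)^0.13 = 633 K; P₂ = P₁(V₁/V₂)^n = 1880 kPa.
W = (P₁V₁−P₂V₂)/(n−1) = (394×65.6−1880×16.5)/0.13 = -39200 J.
ΔU = nCvΔT = 5.88×12.5×(633−529) = 7640 J.
Q = ΔU + W = -31500 J.
State after step 1: P = 1880 kPa, V = 16.5 L, T = 633 K.
Step 2 — Isothermal: T stays 633 K; PV = const ⇒ V₂ = 120 L, P₂ = 257 kPa.
ΔU = 0 (ideal gas, T constant).
W = nRT ln(V₂/V₁) = 5.88×8.314×633×ln(7.31) = 61600 J.
Q = ΔU + W = 61600 J.
Net over both steps: W = 22400 J, Q = 30000 J, ΔU = 7640 J.

22400 J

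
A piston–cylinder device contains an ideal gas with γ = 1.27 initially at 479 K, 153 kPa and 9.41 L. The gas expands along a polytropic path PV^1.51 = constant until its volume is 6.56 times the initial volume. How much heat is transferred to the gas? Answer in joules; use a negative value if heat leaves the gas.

-1550 J

n = P₁V₁/(RT₁) = 153×9.41/(8.314×479) = 0.362 mol.
Polytropic n=1.51: T₂ = T₁(V₁/V₂)^(n−1) = 479×(0.152)^0.51 = 184 K; P₂ = P₁(V₁/V₂)^n = 8.94 kPa.
W = (P₁V₁−P₂V₂)/(n−1) = (153×9.41−8.94×61.7)/0.51 = 1740 J.
ΔU = nCvΔT = 0.362×30.8×(184−479) = -3290 J.
Q = ΔU + W = -1550 J.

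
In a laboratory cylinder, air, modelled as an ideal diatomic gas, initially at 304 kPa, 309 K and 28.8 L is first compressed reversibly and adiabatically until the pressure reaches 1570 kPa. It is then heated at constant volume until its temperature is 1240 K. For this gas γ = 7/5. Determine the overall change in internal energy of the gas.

65900 J

n = P₁V₁/(RT₁) = 304×28.8/(8.314×309) = 3.41 mol.
Step 1 — Adiabatic: T₂/T₁ = (P₂/P₁)^((γ−1)/γ) ⇒ T₂ = 309×(5.16)^0.286 = 494 K; V₂ = 8.91 L.
ΔU = nCvΔT = 3.41×20.8×(494−309) = 13100 J.
Q = 0 for an adiabatic process, so W = −ΔU = -13100 J.
State after step 1: P = 1570 kPa, V = 8.91 L, T = 494 K.
Step 2 — Isochoric: V stays 8.91 L; P/T = const ⇒ T₂ = 1240 K, P₂ = 3940 kPa.
W = 0 (no volume change).
ΔU = nCvΔT = 3.41×20.8×(1240−494) = 52800 J.
Q = ΔU = 52800 J.
Net over both steps: W = -13100 J, Q = 52800 J, ΔU = 65900 J.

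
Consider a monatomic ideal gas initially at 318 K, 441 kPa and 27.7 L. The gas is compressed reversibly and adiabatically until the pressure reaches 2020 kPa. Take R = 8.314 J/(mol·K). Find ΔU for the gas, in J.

n = P₁V₁/(RT₁) = 441×27.7/(8.314×318) = 4.62 mol.
Adiabatic: T₂/T₁ = (P₂/P₁)^((γ−1)/γ) ⇒ T₂ = 318×(4.58)^0.400 = 585 K; V₂ = 11.1 L.
For an ideal gas ΔU = nCvΔT with Cv = (3/2)R = 12.5 J/(mol·K).
ΔU = 4.62×12.5×(585−318) = 15400 J.

15400 J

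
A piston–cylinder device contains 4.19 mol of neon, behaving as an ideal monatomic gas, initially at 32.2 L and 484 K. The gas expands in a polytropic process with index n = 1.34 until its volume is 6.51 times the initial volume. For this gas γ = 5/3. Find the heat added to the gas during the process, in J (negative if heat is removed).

P₁ = nRT₁/V₁ = 4.19×8.314×484/32.2 = 524 kPa.
Polytropic n=1.34: T₂ = T₁(V₁/V₂)^(n−1) = 484×(0.154)^0.34 = 256 K; P₂ = P₁(V₁/V₂)^n = 42.5 kPa.
W = (P₁V₁−P₂V₂)/(n−1) = (524×32.2−42.5×210)/0.34 = 23400 J.
ΔU = nCvΔT = 4.19×12.5×(256−484) = -11900 J.
Q = ΔU + W = 11400 J.

11400 J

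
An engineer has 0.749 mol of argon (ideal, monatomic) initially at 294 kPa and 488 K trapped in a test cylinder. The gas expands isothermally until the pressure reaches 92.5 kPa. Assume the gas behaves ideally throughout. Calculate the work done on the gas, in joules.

-3510 J

V₁ = nRT₁/P₁ = 0.749×8.314×488/294 = 10.3 L.
Isothermal: T stays 488 K; PV = const ⇒ V₂ = 32.9 L, P₂ = 92.5 kPa.
W = nRT ln(V₂/V₁) = 0.749×8.314×488×ln(3.18) = 3510 J.
Work done on the gas = −W_by = -3510 J.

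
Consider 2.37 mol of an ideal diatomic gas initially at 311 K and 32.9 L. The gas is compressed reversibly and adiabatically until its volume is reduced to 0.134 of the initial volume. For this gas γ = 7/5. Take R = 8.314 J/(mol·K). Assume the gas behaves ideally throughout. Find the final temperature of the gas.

P₁ = nRT₁/V₁ = 2.37×8.314×311/32.9 = 186 kPa.
Adiabatic: TV^(γ−1) = const ⇒ T₂ = 311×(7.46)^0.400 = 695 K; PV^γ = const ⇒ P₂ = 3110 kPa.

695 K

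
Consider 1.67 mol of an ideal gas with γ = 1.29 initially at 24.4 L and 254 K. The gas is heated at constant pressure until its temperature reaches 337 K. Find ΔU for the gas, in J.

P₁ = nRT₁/V₁ = 1.67×8.314×254/24.4 = 145 kPa.
Isobaric: P stays 145 kPa; V/T = const ⇒ T₂ = 337 K, V₂ = 32.4 L.
For an ideal gas ΔU = nCvΔT with Cv = R/(γ−1) = 28.7 J/(mol·K).
ΔU = 1.67×28.7×(337−254) = 3970 J.

3970 J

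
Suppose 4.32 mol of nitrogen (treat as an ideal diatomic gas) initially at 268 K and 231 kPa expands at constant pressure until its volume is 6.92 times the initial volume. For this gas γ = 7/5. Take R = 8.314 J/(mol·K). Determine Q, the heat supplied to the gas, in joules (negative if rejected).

199000 J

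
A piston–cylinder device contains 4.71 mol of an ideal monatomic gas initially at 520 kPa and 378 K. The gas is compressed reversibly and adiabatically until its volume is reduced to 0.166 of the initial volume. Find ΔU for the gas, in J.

V₁ = nRT₁/P₁ = 4.71×8.314×378/520 = 28.5 L.
Adiabatic: TV^(γ−1) = const ⇒ T₂ = 378×(6.02)^0.667 = 1250 K; PV^γ = const ⇒ P₂ = 10400 kPa.
For an ideal gas ΔU = nCvΔT with Cv = (3/2)R = 12.5 J/(mol·K).
ΔU = 4.71×12.5×(1250−378) = 51300 J.

51300 J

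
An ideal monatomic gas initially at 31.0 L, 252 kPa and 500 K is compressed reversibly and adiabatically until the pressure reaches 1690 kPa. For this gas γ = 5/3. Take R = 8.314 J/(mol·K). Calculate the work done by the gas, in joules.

n = P₁V₁/(RT₁) = 252×31.0/(8.314×500) = 1.88 mol.
Adiabatic: T₂/T₁ = (P₂/P₁)^((γ−1)/γ) ⇒ T₂ = 500×(6.71)^0.400 = 1070 K; V₂ = 9.90 L.
ΔU = nCvΔT = 1.88×12.5×(1070−500) = 13400 J.
Q = 0 for an adiabatic process, so W = −ΔU = -13400 J.

-13400 J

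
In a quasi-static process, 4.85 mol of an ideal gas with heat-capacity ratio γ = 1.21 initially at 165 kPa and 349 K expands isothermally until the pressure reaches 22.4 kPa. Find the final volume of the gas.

628 L

V₁ = nRT₁/P₁ = 4.85×8.314×349/165 = 85.3 L.
Isothermal: T stays 349 K; PV = const ⇒ V₂ = 628 L, P₂ = 22.4 kPa.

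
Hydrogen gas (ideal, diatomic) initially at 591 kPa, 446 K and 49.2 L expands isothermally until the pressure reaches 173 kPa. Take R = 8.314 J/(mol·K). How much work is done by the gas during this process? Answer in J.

35700 J

n = P₁V₁/(RT₁) = 591×49.2/(8.314×446) = 7.84 mol.
Isothermal: T stays 446 K; PV = const ⇒ V₂ = 168 L, P₂ = 173 kPa.
W = nRT ln(V₂/V₁) = 7.84×8.314×446×ln(3.42) = 35700 J.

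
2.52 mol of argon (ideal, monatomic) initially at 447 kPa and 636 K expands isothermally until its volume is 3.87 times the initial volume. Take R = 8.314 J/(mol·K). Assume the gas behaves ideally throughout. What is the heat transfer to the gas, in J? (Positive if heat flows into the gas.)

18000 J

V₁ = nRT₁/P₁ = 2.52×8.314×636/447 = 29.8 L.
Isothermal: T stays 636 K; PV = const ⇒ V₂ = 115 L, P₂ = 116 kPa.
ΔU = 0 (ideal gas, T constant).
W = nRT ln(V₂/V₁) = 2.52×8.314×636×ln(3.87) = 18000 J.
Q = ΔU + W = 18000 J.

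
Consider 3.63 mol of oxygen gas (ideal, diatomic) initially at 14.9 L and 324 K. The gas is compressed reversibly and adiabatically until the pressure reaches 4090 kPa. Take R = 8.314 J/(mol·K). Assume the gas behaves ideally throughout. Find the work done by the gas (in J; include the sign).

-16800 J

P₁ = nRT₁/V₁ = 3.63×8.314×324/14.9 = 656 kPa.
Adiabatic: T₂/T₁ = (P₂/P₁)^((γ−1)/γ) ⇒ T₂ = 324×(6.23)^0.286 = 546 K; V₂ = 4.03 L.
ΔU = nCvΔT = 3.63×20.8×(546−324) = 16800 J.
Q = 0 for an adiabatic process, so W = −ΔU = -16800 J.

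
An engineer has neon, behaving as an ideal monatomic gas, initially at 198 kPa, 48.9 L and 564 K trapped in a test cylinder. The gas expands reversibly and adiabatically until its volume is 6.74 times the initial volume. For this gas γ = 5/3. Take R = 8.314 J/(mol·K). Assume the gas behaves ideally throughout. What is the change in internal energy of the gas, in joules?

n = P₁V₁/(RT₁) = 198×48.9/(8.314×564) = 2.06 mol.
Adiabatic: TV^(γ−1) = const ⇒ T₂ = 564×(0.148)^0.667 = 158 K; PV^γ = const ⇒ P₂ = 8.23 kPa.
For an ideal gas ΔU = nCvΔT with Cv = (3/2)R = 12.5 J/(mol·K).
ΔU = 2.06×12.5×(158−564) = -10500 J.

-10500 J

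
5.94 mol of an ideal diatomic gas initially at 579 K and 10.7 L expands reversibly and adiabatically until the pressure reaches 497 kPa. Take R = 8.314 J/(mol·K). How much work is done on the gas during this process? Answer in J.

P₁ = nRT₁/V₁ = 5.94×8.314×579/10.7 = 2670 kPa.
Adiabatic: T₂/T₁ = (P₂/P₁)^((γ−1)/γ) ⇒ T₂ = 579×(0.186)^0.286 = 358 K; V₂ = 35.6 L.
ΔU = nCvΔT = 5.94×20.8×(358−579) = -27300 J.
Q = 0 for an adiabatic process, so W = −ΔU = 27300 J.
Work done on the gas = −W_by = -27300 J.

-27300 J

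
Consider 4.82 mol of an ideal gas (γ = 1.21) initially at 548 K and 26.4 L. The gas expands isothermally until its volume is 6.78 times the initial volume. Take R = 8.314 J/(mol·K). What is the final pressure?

P₁ = nRT₁/V₁ = 4.82×8.314×548/26.4 = 832 kPa.
Isothermal: T stays 548 K; PV = const ⇒ V₂ = 179 L, P₂ = 123 kPa.

123 kPa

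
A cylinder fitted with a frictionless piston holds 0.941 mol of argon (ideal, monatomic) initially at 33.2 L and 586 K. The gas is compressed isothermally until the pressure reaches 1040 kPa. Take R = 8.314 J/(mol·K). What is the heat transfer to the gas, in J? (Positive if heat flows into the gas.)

-9260 J

P₁ = nRT₁/V₁ = 0.941×8.314×586/33.2 = 138 kPa.
Isothermal: T stays 586 K; PV = const ⇒ V₂ = 4.41 L, P₂ = 1040 kPa.
ΔU = 0 (ideal gas, T constant).
W = nRT ln(V₂/V₁) = 0.941×8.314×586×ln(0.133) = -9260 J.
Q = ΔU + W = -9260 J.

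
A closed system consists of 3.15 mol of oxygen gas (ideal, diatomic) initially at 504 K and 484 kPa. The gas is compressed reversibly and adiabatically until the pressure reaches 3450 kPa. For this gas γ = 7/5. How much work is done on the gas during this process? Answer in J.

24800 J

V₁ = nRT₁/P₁ = 3.15×8.314×504/484 = 27.3 L.
Adiabatic: T₂/T₁ = (P₂/P₁)^((γ−1)/γ) ⇒ T₂ = 504×(7.13)^0.286 = 883 K; V₂ = 6.71 L.
ΔU = nCvΔT = 3.15×20.8×(883−504) = 24800 J.
Q = 0 for an adiabatic process, so W = −ΔU = -24800 J.
Work done on the gas = −W_by = 24800 J.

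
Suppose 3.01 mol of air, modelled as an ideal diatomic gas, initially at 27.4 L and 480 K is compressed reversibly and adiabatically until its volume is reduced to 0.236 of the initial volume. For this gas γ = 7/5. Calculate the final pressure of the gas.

P₁ = nRT₁/V₁ = 3.01×8.314×480/27.4 = 438 kPa.
Adiabatic: TV^(γ−1) = const ⇒ T₂ = 480×(4.24)^0.400 = 855 K; PV^γ = const ⇒ P₂ = 3310 kPa.

3310 kPa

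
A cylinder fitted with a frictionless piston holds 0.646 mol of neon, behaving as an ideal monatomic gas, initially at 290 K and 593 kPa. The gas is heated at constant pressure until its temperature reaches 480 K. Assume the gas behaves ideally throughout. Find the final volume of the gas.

V₁ = nRT₁/P₁ = 0.646×8.314×290/593 = 2.63 L.
Isobaric: P stays 593 kPa; V/T = const ⇒ T₂ = 480 K, V₂ = 4.35 L.

4.35 L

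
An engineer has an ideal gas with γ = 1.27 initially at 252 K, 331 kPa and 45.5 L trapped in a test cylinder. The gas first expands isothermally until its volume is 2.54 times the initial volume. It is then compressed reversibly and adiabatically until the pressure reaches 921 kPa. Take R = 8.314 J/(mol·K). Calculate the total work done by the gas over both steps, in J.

-14700 J

n = P₁V₁/(RT₁) = 331×45.5/(8.314×252) = 7.19 mol.
Step 1 — Isothermal: T stays 252 K; PV = const ⇒ V₂ = 116 L, P₂ = 130 kPa.
ΔU = 0 (ideal gas, T constant).
W = nRT ln(V₂/V₁) = 7.19×8.314×252×ln(2.54) = 14000 J.
Q = ΔU + W = 14000 J.
State after step 1: P = 130 kPa, V = 116 L, T = 252 K.
Step 2 — Adiabatic: T₂/T₁ = (P₂/P₁)^((γ−1)/γ) ⇒ T₂ = 252×(7.07)^0.213 = 382 K; V₂ = 24.8 L.
ΔU = nCvΔT = 7.19×30.8×(382−252) = 28800 J.
Q = 0 for an adiabatic process, so W = −ΔU = -28800 J.
Net over both steps: W = -14700 J, Q = 14000 J, ΔU = 28800 J.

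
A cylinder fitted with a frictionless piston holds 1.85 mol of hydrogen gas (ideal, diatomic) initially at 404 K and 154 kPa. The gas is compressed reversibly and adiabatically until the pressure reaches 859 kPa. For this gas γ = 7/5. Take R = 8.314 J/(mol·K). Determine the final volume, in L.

V₁ = nRT₁/P₁ = 1.85×8.314×404/154 = 40.3 L.
Adiabatic: T₂/T₁ = (P₂/P₁)^((γ−1)/γ) ⇒ T₂ = 404×(5.58)^0.286 = 660 K; V₂ = 11.8 L.

11.8 L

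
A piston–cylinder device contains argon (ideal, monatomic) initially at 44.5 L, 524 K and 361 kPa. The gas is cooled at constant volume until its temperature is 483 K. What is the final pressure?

333 kPa

Isochoric: V stays 44.5 L; P/T = const ⇒ T₂ = 483 K, P₂ = 333 kPa.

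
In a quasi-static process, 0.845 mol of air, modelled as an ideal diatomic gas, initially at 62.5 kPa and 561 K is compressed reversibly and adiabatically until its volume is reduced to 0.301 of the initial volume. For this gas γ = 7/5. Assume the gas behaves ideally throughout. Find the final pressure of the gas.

V₁ = nRT₁/P₁ = 0.845×8.314×561/62.5 = 63.1 L.
Adiabatic: TV^(γ−1) = const ⇒ T₂ = 561×(3.32)^0.400 = 907 K; PV^γ = const ⇒ P₂ = 336 kPa.

336 kPa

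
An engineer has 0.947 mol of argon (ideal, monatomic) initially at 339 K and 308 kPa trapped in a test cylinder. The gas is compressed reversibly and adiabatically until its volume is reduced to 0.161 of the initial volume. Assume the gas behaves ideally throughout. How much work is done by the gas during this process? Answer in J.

V₁ = nRT₁/P₁ = 0.947×8.314×339/308 = 8.67 L.
Adiabatic: TV^(γ−1) = const ⇒ T₂ = 339×(6.21)^0.667 = 1150 K; PV^γ = const ⇒ P₂ = 6460 kPa.
ΔU = nCvΔT = 0.947×12.5×(1150−339) = 9520 J.
Q = 0 for an adiabatic process, so W = −ΔU = -9520 J.

-9520 J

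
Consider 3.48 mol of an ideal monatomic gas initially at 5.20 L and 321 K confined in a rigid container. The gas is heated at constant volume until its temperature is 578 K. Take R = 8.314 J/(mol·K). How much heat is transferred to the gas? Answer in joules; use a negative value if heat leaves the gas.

11200 J

P₁ = nRT₁/V₁ = 3.48×8.314×321/5.20 = 1790 kPa.
Isochoric: V stays 5.20 L; P/T = const ⇒ T₂ = 578 K, P₂ = 3220 kPa.
W = 0 (no volume change).
ΔU = nCvΔT = 3.48×12.5×(578−321) = 11200 J.
Q = ΔU = 11200 J.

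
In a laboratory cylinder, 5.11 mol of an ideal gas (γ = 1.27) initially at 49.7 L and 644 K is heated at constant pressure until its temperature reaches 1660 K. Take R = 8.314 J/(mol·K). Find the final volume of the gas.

128 L

P₁ = nRT₁/V₁ = 5.11×8.314×644/49.7 = 551 kPa.
Isobaric: P stays 551 kPa; V/T = const ⇒ T₂ = 1660 K, V₂ = 128 L.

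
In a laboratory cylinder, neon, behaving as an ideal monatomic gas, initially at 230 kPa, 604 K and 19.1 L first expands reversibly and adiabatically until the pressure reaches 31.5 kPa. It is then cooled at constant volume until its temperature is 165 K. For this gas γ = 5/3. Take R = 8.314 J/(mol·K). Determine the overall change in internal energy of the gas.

-4790 J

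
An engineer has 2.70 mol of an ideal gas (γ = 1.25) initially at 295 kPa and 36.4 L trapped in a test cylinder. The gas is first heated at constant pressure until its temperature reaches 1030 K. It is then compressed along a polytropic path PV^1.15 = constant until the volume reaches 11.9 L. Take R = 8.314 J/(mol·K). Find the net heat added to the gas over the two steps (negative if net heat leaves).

41800 J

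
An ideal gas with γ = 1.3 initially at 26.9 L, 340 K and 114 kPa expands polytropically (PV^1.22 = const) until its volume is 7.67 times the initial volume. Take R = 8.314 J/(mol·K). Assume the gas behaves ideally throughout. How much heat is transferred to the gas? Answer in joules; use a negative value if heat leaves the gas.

n = P₁V₁/(RT₁) = 114×26.9/(8.314×340) = 1.08 mol.
Polytropic n=1.22: T₂ = T₁(V₁/V₂)^(n−1) = 340×(0.130)^0.22 = 217 K; P₂ = P₁(V₁/V₂)^n = 9.49 kPa.
W = (P₁V₁−P₂V₂)/(n−1) = (114×26.9−9.49×206)/0.22 = 5040 J.
ΔU = nCvΔT = 1.08×27.7×(217−340) = -3690 J.
Q = ΔU + W = 1340 J.

1340 J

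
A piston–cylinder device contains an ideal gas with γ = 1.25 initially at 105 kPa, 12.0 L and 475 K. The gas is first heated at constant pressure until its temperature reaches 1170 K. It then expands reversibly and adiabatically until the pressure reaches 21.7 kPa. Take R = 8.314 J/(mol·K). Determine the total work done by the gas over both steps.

5200 J

n = P₁V₁/(RT₁) = 105×12.0/(8.314×475) = 0.319 mol.
Step 1 — Isobaric: P stays 105 kPa; V/T = const ⇒ T₂ = 1170 K, V₂ = 29.6 L.
W = PΔV = 105×(29.6−12.0) kPa·L = 1840 J.
ΔU = nCvΔT = 0.319×33.3×(1170−475) = 7370 J.
Q = ΔU + W = nCpΔT = 9220 J.
State after step 1: P = 105 kPa, V = 29.6 L, T = 1170 K.
Step 2 — Adiabatic: T₂/T₁ = (P₂/P₁)^((γ−1)/γ) ⇒ T₂ = 1170×(0.207)^0.200 = 854 K; V₂ = 104 L.
ΔU = nCvΔT = 0.319×33.3×(854−1170) = -3360 J.
Q = 0 for an adiabatic process, so W = −ΔU = 3360 J.
Net over both steps: W = 5200 J, Q = 9220 J, ΔU = 4020 J.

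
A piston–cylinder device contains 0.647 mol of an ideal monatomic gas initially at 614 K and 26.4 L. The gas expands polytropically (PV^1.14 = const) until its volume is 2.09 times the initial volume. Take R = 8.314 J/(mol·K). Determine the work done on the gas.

-2310 J

P₁ = nRT₁/V₁ = 0.647×8.314×614/26.4 = 125 kPa.
Polytropic n=1.14: T₂ = T₁(V₁/V₂)^(n−1) = 614×(0.478)^0.14 = 554 K; P₂ = P₁(V₁/V₂)^n = 54.0 kPa.
W = (P₁V₁−P₂V₂)/(n−1) = (125×26.4−54.0×55.2)/0.14 = 2310 J.
Work done on the gas = −W_by = -2310 J.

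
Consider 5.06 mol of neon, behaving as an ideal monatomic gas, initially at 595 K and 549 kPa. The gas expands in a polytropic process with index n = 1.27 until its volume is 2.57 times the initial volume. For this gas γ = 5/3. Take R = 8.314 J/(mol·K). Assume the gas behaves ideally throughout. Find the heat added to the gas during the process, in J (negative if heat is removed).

12400 J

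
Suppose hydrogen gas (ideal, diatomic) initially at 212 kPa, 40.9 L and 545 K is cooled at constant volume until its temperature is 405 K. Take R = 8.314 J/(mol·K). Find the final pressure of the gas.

158 kPa

Isochoric: V stays 40.9 L; P/T = const ⇒ T₂ = 405 K, P₂ = 158 kPa.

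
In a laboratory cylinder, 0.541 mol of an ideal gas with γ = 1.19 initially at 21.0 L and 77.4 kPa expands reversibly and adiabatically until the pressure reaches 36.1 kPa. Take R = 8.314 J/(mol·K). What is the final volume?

T₁ = P₁V₁/(nR) = 77.4×21.0/(0.541×8.314) = 361 K.
Adiabatic: T₂/T₁ = (P₂/P₁)^((γ−1)/γ) ⇒ T₂ = 361×(0.466)^0.160 = 320 K; V₂ = 39.9 L.

39.9 L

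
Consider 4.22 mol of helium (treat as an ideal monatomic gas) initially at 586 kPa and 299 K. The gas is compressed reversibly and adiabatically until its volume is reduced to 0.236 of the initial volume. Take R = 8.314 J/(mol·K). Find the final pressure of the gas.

6500 kPa

V₁ = nRT₁/P₁ = 4.22×8.314×299/586 = 17.9 L.
Adiabatic: TV^(γ−1) = const ⇒ T₂ = 299×(4.24)^0.667 = 783 K; PV^γ = const ⇒ P₂ = 6500 kPa.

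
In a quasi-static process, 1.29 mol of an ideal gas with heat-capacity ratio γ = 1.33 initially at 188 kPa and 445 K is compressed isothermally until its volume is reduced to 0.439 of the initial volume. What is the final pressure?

428 kPa

V₁ = nRT₁/P₁ = 1.29×8.314×445/188 = 25.4 L.
Isothermal: T stays 445 K; PV = const ⇒ V₂ = 11.1 L, P₂ = 428 kPa.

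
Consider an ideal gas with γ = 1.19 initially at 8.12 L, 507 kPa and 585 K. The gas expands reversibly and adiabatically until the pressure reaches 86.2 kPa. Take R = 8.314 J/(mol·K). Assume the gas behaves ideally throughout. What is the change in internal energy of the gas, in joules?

-5340 J

n = P₁V₁/(RT₁) = 507×8.12/(8.314×585) = 0.846 mol.
Adiabatic: T₂/T₁ = (P₂/P₁)^((γ−1)/γ) ⇒ T₂ = 585×(0.170)^0.160 = 441 K; V₂ = 36.0 L.
For an ideal gas ΔU = nCvΔT with Cv = R/(γ−1) = 43.8 J/(mol·K).
ΔU = 0.846×43.8×(441−585) = -5340 J.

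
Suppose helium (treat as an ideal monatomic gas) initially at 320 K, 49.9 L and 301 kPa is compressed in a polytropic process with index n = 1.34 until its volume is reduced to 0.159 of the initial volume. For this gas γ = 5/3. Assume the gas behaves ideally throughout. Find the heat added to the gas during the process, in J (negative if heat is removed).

n = P₁V₁/(RT₁) = 301×49.9/(8.314×320) = 5.65 mol.
Polytropic n=1.34: T₂ = T₁(V₁/V₂)^(n−1) = 320×(6.29)^0.34 = 598 K; P₂ = P₁(V₁/V₂)^n = 3540 kPa.
W = (P₁V₁−P₂V₂)/(n−1) = (301×49.9−3540×7.93)/0.34 = -38400 J.
ΔU = nCvΔT = 5.65×12.5×(598−320) = 19600 J.
Q = ΔU + W = -18800 J.

-18800 J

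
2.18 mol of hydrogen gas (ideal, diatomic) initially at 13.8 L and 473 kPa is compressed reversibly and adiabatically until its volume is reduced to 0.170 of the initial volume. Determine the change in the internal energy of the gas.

T₁ = P₁V₁/(nR) = 473×13.8/(2.18×8.314) = 360 K.
Adiabatic: TV^(γ−1) = const ⇒ T₂ = 360×(5.88)^0.400 = 732 K; PV^γ = const ⇒ P₂ = 5650 kPa.
For an ideal gas ΔU = nCvΔT with Cv = (5/2)R = 20.8 J/(mol·K).
ΔU = 2.18×20.8×(732−360) = 16800 J.

16800 J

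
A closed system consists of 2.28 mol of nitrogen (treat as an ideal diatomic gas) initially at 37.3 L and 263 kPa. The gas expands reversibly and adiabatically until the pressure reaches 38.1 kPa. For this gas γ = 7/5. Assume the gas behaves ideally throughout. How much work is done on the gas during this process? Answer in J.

-10400 J

T₁ = P₁V₁/(nR) = 263×37.3/(2.28×8.314) = 518 K.
Adiabatic: T₂/T₁ = (P₂/P₁)^((γ−1)/γ) ⇒ T₂ = 518×(0.145)^0.286 = 298 K; V₂ = 148 L.
ΔU = nCvΔT = 2.28×20.8×(298−518) = -10400 J.
Q = 0 for an adiabatic process, so W = −ΔU = 10400 J.
Work done on the gas = −W_by = -10400 J.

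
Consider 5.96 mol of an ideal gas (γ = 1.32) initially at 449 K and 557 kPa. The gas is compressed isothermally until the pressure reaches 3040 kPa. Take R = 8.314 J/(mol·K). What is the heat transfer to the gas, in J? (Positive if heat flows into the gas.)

V₁ = nRT₁/P₁ = 5.96×8.314×449/557 = 39.9 L.
Isothermal: T stays 449 K; PV = const ⇒ V₂ = 7.32 L, P₂ = 3040 kPa.
ΔU = 0 (ideal gas, T constant).
W = nRT ln(V₂/V₁) = 5.96×8.314×449×ln(0.183) = -37800 J.
Q = ΔU + W = -37800 J.

-37800 J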